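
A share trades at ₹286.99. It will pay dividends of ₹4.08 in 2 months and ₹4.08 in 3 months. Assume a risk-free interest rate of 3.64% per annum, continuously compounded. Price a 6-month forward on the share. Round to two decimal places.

PV(dividends) I = 4.08·e^(−0.0364·2/12) + 4.08·e^(−0.0364·3/12)
I = 4.0553 + 4.0430 = 8.0983
F = (S − I)·e^(rT) = (286.99 − 8.0983) · e^(0.0364·6/12)
= 278.8917 · e^0.018200 = 278.8917 × 1.018367 = ₹284.01

₹284.01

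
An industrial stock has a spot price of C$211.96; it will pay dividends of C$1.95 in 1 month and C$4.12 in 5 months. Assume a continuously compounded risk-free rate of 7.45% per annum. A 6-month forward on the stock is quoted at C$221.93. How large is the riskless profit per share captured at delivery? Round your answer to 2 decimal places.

C$8.08 per share

PV(dividends) I = 1.95·e^(−0.0745·1/12) + 4.12·e^(−0.0745·5/12) = 5.9320
Fair forward F* = (S − I)·e^(rT) = (211.96 − 5.9320)·e^0.037250 = 206.0280 × 1.037952 = 213.8472
Market C$221.93 > fair 213.8472: forward overpriced → cash-and-carry (borrow at r, buy the stock and collect the dividends, short the forward).
Profit at T = |F_mkt − F*| = |221.93 − 213.8472| = C$8.08 per share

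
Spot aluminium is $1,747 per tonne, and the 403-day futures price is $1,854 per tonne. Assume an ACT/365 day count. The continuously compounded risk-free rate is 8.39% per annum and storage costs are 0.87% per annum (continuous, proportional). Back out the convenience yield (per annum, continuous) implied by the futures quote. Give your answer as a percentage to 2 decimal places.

3.88%

F = S·e^((r+u−y)T) ⇒ (r+u−y) = ln(F/S)/T
ln(1854/1747) = 0.059445; /T ⇒ 0.053840
y = r + u − ln(F/S)/T = 0.0839 + 0.0087 − 0.053840 = 0.038760
y = 3.88%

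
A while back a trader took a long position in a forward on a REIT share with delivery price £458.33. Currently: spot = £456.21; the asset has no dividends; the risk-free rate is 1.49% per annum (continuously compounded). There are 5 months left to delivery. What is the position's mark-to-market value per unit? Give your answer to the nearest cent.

Current fair forward for the remaining 5 months: F = S·e^(r·T), r = 0.0149
F = 456.21 · e^(0.0149 × 5/12) = 456.21 × 1.006228 = 459.0513
Value of long forward = (F − K)·e^(−rT) = (459.0513 − 458.33) · e^(−0.0149·5/12)
= 0.7213 × 0.993811 = 0.72

£0.72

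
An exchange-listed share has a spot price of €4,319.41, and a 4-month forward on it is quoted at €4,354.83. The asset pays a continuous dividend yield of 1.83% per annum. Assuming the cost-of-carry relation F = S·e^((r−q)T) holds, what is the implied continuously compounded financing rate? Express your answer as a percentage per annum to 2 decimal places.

From F = S·e^((r−q)T): (r − q) = ln(F/S)/T
ln(4354.83/4319.41) = ln(1.008200) = 0.008167
(r − q) = 0.008167 / (4/12) = 0.024501
r = ln(F/S)/T + q = 0.024501 + 0.0183 = 0.042801
r = 4.28%

4.28%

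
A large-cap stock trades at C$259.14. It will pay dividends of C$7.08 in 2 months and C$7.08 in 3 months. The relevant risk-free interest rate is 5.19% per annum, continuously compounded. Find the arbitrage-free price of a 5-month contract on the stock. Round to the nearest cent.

C$250.49

PV(dividends) I = 7.08·e^(−0.0519·2/12) + 7.08·e^(−0.0519·3/12)
I = 7.0190 + 6.9887 = 14.0077
F = (S − I)·e^(rT) = (259.14 − 14.0077) · e^(0.0519·5/12)
= 245.1323 · e^0.021625 = 245.1323 × 1.021861 = C$250.49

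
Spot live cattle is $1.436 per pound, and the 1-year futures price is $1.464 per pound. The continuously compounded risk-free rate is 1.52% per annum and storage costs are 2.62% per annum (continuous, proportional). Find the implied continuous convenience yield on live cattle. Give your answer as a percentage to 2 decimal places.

F = S·e^((r+u−y)T) ⇒ (r+u−y) = ln(F/S)/T
ln(1.464/1.436) = 0.019311; /T ⇒ 0.019311
y = r + u − ln(F/S)/T = 0.0152 + 0.0262 − 0.019311 = 0.022089
y = 2.21%

2.21%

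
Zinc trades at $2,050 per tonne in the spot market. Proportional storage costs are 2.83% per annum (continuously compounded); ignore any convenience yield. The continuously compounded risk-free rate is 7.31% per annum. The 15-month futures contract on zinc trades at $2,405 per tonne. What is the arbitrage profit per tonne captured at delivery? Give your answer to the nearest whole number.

$78 per tonne

Fair futures: F* = S·e^(carry·T), with carry = (r + u) = 0.0731 + 0.0283 = 0.1014
F* = 2050 · e^(0.1014 × 15/12) = 2050 · e^0.126750 = 2050 × 1.135133 = $2327.0226
Market $2405 > fair $2327.0226: forward overpriced → cash-and-carry (buy spot, short the forward).
At maturity, profit = |F_mkt − F*| = |2405 − 2327.0226| = $78 per tonne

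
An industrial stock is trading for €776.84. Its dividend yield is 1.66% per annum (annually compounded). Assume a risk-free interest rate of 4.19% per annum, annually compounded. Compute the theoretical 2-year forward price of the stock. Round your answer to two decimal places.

€815.99

F = S · (1+r)^T / (1+q)^T
= 776.84 × 1.085556 / 1.033476 = 776.84 × 1.050393
F = €815.99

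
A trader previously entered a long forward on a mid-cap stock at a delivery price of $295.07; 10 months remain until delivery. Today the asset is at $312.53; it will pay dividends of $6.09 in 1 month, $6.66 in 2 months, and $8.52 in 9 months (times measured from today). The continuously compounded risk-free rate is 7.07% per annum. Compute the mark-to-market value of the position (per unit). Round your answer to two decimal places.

PV(remaining dividends) I = 6.09·e^(−0.0707·1/12) + 6.66·e^(−0.0707·2/12) + 8.52·e^(−0.0707·9/12) = 20.7162
Current forward F = (S − I)·e^(rT) = (312.53 − 20.7162)·e^(0.0707·10/12) = 291.8138 × 1.060687 = 309.5231
Value (long) = (F − K)·e^(−rT) = (309.5231 − 295.07) × 0.942785 = 13.6262
Value = $13.63

$13.63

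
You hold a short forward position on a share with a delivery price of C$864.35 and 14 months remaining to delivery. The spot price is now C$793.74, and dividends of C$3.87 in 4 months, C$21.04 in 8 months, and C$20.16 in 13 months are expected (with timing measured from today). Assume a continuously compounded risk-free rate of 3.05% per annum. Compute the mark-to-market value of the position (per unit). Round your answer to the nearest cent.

C$84.35

PV(remaining dividends) I = 3.87·e^(−0.0305·4/12) + 21.04·e^(−0.0305·8/12) + 20.16·e^(−0.0305·13/12) = 43.9521
Current forward F = (S − I)·e^(rT) = (793.74 − 43.9521)·e^(0.0305·14/12) = 749.7879 × 1.036224 = 776.9482
Value (long) = (F − K)·e^(−rT) = (776.9482 − 864.35) × 0.965042 = -84.3464
Short position value = −(long value) = C$84.35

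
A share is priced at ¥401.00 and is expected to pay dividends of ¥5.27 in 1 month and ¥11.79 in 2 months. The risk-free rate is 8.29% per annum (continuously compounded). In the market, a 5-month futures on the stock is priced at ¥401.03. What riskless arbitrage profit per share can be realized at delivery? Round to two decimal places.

PV(dividends) I = 5.27·e^(−0.0829·1/12) + 11.79·e^(−0.0829·2/12) = 16.8619
Fair futures F* = (S − I)·e^(rT) = (401.00 − 16.8619)·e^0.034542 = 384.1381 × 1.035146 = 397.6390
Market ¥401.03 > fair 397.6390: forward overpriced → cash-and-carry (borrow at r, buy the stock and collect the dividends, short the forward).
Profit at T = |F_mkt − F*| = |401.03 − 397.6390| = ¥3.39 per share

¥3.39 per share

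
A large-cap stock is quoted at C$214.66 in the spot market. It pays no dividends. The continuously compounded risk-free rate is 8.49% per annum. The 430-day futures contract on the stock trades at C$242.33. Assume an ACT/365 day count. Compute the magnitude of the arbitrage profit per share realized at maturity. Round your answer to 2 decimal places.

C$5.09 per share

Fair futures: F* = S·e^(carry·T), with carry = r = 0.0849
F* = 214.66 · e^(0.0849 × 430/365) = 214.66 · e^0.100019 = 214.66 × 1.105192 = C$237.2405
Market C$242.33 > fair C$237.2405: forward overpriced → cash-and-carry (buy spot, short the forward).
At maturity, profit = |F_mkt − F*| = |242.33 − 237.2405| = C$5.09 per share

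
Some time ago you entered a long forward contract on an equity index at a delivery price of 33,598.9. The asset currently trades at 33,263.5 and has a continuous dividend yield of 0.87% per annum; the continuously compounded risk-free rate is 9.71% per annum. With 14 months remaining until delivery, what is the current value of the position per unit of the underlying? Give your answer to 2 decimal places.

2927.20

Current fair forward for the remaining 14 months: F = S·e^((r − q)·T), (r − q) = 0.0971 − 0.0087 = 0.0884
F = 33263.5 · e^(0.0884 × 14/12) = 33263.5 × 1.10863922 = 36877.2207
Value of long forward = (F − K)·e^(−rT) = (36877.2207 − 33598.9) · e^(−0.0971·14/12)
= 3278.3207 × 0.89289764 = 2927.20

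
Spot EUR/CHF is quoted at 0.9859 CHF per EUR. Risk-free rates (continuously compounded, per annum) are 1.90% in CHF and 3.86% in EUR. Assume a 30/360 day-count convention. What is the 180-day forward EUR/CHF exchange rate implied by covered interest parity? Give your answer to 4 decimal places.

F = S·e^((r_CHF − r_EUR)T) = 0.9859 · e^((0.0190 − 0.0386) × 180/360)
= 0.9859 · e^-0.009800 = 0.9859 × 0.990248
F = 0.9763 CHF per EUR

0.9763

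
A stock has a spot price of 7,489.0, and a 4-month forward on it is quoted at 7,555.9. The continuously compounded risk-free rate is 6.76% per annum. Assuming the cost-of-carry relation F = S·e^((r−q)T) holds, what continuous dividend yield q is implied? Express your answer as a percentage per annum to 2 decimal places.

4.09%

From F = S·e^((r−q)T): (r − q) = ln(F/S)/T
ln(7555.9/7489.0) = ln(1.008933) = 0.008893
(r − q) = 0.008893 / (4/12) = 0.026679
q = r − ln(F/S)/T = 0.0676 − 0.026679 = 0.040921
q = 4.09%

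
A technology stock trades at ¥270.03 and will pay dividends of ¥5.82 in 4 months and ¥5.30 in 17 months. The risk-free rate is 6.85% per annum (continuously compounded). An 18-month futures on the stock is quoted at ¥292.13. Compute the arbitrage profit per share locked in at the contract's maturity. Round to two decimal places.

PV(dividends) I = 5.82·e^(−0.0685·4/12) + 5.30·e^(−0.0685·17/12) = 10.4985
Fair futures F* = (S − I)·e^(rT) = (270.03 − 10.4985)·e^0.102750 = 259.5315 × 1.108214 = 287.6164
Market ¥292.13 > fair 287.6164: forward overpriced → cash-and-carry (borrow at r, buy the stock and collect the dividends, short the forward).
Profit at T = |F_mkt − F*| = |292.13 − 287.6164| = ¥4.51 per share

¥4.51 per share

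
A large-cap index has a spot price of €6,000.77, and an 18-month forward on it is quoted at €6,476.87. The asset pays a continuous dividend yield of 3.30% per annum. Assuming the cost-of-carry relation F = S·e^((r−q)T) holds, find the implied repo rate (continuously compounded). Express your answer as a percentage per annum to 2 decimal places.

From F = S·e^((r−q)T): (r − q) = ln(F/S)/T
ln(6476.87/6000.77) = ln(1.079340) = 0.076350
(r − q) = 0.076350 / (18/12) = 0.050900
r = ln(F/S)/T + q = 0.050900 + 0.0330 = 0.083900
r = 8.39%

8.39%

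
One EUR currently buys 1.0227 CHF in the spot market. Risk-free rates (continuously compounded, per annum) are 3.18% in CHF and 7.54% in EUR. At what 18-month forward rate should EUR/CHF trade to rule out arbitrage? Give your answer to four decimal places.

F = S·e^((r_CHF − r_EUR)T) = 1.0227 · e^((0.0318 − 0.0754) × 18/12)
= 1.0227 · e^-0.065400 = 1.0227 × 0.936693
F = 0.9580 CHF per EUR

0.9580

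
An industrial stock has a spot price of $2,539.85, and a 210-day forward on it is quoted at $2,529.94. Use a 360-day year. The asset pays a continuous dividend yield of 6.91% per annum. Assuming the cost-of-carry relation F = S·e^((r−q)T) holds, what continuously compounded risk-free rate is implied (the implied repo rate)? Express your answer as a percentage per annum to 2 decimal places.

6.24%

From F = S·e^((r−q)T): (r − q) = ln(F/S)/T
ln(2529.94/2539.85) = ln(0.996098) = -0.003910
(r − q) = -0.003910 / (210/360) = -0.006703
r = ln(F/S)/T + q = -0.006703 + 0.0691 = 0.062397
r = 6.24%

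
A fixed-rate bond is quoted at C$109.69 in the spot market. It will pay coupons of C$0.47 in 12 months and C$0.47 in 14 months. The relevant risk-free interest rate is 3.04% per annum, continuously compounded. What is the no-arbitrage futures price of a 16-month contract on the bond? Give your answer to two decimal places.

PV(coupons) I = 0.47·e^(−0.0304·12/12) + 0.47·e^(−0.0304·14/12)
I = 0.4559 + 0.4536 = 0.9095
F = (S − I)·e^(rT) = (109.69 − 0.9095) · e^(0.0304·16/12)
= 108.7805 · e^0.040533 = 108.7805 × 1.041366 = C$113.28

C$113.28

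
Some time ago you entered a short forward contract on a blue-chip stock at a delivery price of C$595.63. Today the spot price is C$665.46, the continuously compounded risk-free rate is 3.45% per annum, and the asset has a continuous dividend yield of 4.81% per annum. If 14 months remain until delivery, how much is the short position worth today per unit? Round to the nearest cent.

Current fair forward for the remaining 14 months: F = S·e^((r − q)·T), (r − q) = 0.0345 − 0.0481 = -0.0136
F = 665.46 · e^(-0.0136 × 14/12) = 665.46 × 0.984259 = 654.9850
Value of long forward = (F − K)·e^(−rT) = (654.9850 − 595.63) · e^(−0.0345·14/12)
= 59.3550 × 0.960549 = 57.01
Short position value = −(long value) = -C$57.01

-C$57.01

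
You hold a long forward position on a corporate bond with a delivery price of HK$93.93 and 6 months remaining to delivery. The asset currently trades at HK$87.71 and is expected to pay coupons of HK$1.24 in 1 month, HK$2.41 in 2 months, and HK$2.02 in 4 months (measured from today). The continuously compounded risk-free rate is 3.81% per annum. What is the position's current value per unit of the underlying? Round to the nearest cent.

PV(remaining coupons) I = 1.24·e^(−0.0381·1/12) + 2.41·e^(−0.0381·2/12) + 2.02·e^(−0.0381·4/12) = 5.6253
Current forward F = (S − I)·e^(rT) = (87.71 − 5.6253)·e^(0.0381·6/12) = 82.0847 × 1.019233 = 83.6634
Value (long) = (F − K)·e^(−rT) = (83.6634 − 93.93) × 0.981130 = -10.0729
Value = -HK$10.07

-HK$10.07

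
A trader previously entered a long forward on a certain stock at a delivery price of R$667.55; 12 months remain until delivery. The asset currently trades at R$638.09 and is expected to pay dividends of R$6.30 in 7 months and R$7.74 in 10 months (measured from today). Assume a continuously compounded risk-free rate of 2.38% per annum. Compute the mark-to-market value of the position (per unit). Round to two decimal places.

PV(remaining dividends) I = 6.30·e^(−0.0238·7/12) + 7.74·e^(−0.0238·10/12) = 13.8011
Current forward F = (S − I)·e^(rT) = (638.09 − 13.8011)·e^(0.0238·12/12) = 624.2889 × 1.024085 = 639.3249
Value (long) = (F − K)·e^(−rT) = (639.3249 − 667.55) × 0.976481 = -27.5613
Value = -R$27.56

-R$27.56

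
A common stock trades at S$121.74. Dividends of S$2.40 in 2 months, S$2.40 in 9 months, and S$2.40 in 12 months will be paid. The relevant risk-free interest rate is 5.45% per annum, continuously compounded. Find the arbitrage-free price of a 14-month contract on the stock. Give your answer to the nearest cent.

S$122.32

PV(dividends) I = 2.40·e^(−0.0545·2/12) + 2.40·e^(−0.0545·9/12) + 2.40·e^(−0.0545·12/12)
I = 2.3783 + 2.3039 + 2.2727 = 6.9549
F = (S − I)·e^(rT) = (121.74 − 6.9549) · e^(0.0545·14/12)
= 114.7851 · e^0.063583 = 114.7851 × 1.065648 = S$122.32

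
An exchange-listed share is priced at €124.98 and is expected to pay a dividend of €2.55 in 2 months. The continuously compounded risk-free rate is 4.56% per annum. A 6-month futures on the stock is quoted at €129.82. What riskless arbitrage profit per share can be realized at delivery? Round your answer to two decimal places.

PV(dividends) I = 2.55·e^(−0.0456·2/12) = 2.5307
Fair futures F* = (S − I)·e^(rT) = (124.98 − 2.5307)·e^0.022800 = 122.4493 × 1.023062 = 125.2732
Market €129.82 > fair 125.2732: forward overpriced → cash-and-carry (borrow at r, buy the stock and collect the dividends, short the forward).
Profit at T = |F_mkt − F*| = |129.82 − 125.2732| = €4.55 per share

€4.55 per share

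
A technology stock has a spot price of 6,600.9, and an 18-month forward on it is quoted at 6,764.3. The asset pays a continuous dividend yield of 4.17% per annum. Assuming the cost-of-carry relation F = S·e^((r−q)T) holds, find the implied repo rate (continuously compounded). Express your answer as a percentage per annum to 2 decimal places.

5.80%

From F = S·e^((r−q)T): (r − q) = ln(F/S)/T
ln(6764.3/6600.9) = ln(1.024754) = 0.024453
(r − q) = 0.024453 / (18/12) = 0.016302
r = ln(F/S)/T + q = 0.016302 + 0.0417 = 0.058002
r = 5.80%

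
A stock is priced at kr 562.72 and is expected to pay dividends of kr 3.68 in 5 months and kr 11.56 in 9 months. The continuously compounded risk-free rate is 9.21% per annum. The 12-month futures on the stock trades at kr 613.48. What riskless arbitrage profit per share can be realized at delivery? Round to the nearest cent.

kr 12.18 per share

PV(dividends) I = 3.68·e^(−0.0921·5/12) + 11.56·e^(−0.0921·9/12) = 14.3299
Fair futures F* = (S − I)·e^(rT) = (562.72 − 14.3299)·e^0.092100 = 548.3901 × 1.096474 = 601.2955
Market kr 613.48 > fair 601.2955: forward overpriced → cash-and-carry (borrow at r, buy the stock and collect the dividends, short the forward).
Profit at T = |F_mkt − F*| = |613.48 − 601.2955| = kr 12.18 per share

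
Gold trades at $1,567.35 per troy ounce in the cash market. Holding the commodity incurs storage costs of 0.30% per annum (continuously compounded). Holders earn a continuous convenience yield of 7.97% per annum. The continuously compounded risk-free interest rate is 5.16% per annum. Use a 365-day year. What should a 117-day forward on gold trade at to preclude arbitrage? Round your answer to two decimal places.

Net carry = r + u − y = 0.0516 + 0.0030 − 0.0797 = -0.0251
F = S·e^((r+u−y)T) = 1567.35 · e^(-0.0251 × 117/365) = 1567.35 · e^-0.00804575
= 1567.35 × 0.99198653 = $1,554.79 per troy ounce

$1,554.79 per troy ounce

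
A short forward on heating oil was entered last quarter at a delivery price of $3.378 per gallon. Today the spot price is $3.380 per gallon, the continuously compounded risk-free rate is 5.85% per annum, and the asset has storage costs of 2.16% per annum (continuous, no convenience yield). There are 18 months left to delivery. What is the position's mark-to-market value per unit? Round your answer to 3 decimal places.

Current fair forward for the remaining 18 months: F = S·e^((r + u)·T), (r + u) = 0.0585 + 0.0216 = 0.0801
F = 3.380 · e^(0.0801 × 18/12) = 3.380 × 1.127666 = 3.8115
Value of long forward = (F − K)·e^(−rT) = (3.8115 − 3.378) · e^(−0.0585·18/12)
= 0.4335 × 0.915990 = 0.397
Short position value = −(long value) = -$0.397

-$0.397 per gallon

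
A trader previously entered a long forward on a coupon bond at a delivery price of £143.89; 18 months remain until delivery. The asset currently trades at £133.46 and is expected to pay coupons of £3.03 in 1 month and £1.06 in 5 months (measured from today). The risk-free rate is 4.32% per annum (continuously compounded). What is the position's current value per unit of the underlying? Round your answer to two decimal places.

PV(remaining coupons) I = 3.03·e^(−0.0432·1/12) + 1.06·e^(−0.0432·5/12) = 4.0602
Current forward F = (S − I)·e^(rT) = (133.46 − 4.0602)·e^(0.0432·18/12) = 129.3998 × 1.066946 = 138.0626
Value (long) = (F − K)·e^(−rT) = (138.0626 − 143.89) × 0.937255 = -5.4618
Value = -£5.46

-£5.46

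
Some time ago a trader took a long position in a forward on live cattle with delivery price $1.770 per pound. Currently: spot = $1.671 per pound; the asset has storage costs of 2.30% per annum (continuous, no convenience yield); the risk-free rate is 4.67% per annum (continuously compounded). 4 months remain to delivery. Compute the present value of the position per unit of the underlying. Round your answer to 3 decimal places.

Current fair forward for the remaining 4 months: F = S·e^((r + u)·T), (r + u) = 0.0467 + 0.0230 = 0.0697
F = 1.671 · e^(0.0697 × 4/12) = 1.671 × 1.023505 = 1.7103
Value of long forward = (F − K)·e^(−rT) = (1.7103 − 1.770) · e^(−0.0467·4/12)
= -0.0597 × 0.984554 = -0.059

-$0.059 per pound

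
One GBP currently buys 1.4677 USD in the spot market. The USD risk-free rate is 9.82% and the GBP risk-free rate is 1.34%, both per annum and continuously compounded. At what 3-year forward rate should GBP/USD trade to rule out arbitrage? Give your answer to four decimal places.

F = S·e^((r_USD − r_GBP)T) = 1.4677 · e^((0.0982 − 0.0134) × 3)
= 1.4677 · e^0.254400 = 1.4677 × 1.289688
F = 1.8929 USD per GBP

1.8929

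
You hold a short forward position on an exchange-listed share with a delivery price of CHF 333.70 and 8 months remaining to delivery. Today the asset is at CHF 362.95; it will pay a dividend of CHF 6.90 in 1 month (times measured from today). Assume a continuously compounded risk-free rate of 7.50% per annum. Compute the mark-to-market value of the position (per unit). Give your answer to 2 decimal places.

-CHF 38.67

PV(remaining dividends) I = 6.90·e^(−0.0750·1/12) = 6.8570
Current forward F = (S − I)·e^(rT) = (362.95 − 6.8570)·e^(0.0750·8/12) = 356.0930 × 1.051271 = 374.3502
Value (long) = (F − K)·e^(−rT) = (374.3502 − 333.70) × 0.951229 = 38.6676
Short position value = −(long value) = -CHF 38.67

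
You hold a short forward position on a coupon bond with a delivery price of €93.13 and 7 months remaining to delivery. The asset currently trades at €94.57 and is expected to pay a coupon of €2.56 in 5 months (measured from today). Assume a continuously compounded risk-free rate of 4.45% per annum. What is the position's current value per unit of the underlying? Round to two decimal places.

PV(remaining coupons) I = 2.56·e^(−0.0445·5/12) = 2.5130
Current forward F = (S − I)·e^(rT) = (94.57 − 2.5130)·e^(0.0445·7/12) = 92.0570 × 1.026298 = 94.4779
Value (long) = (F − K)·e^(−rT) = (94.4779 − 93.13) × 0.974376 = 1.3134
Short position value = −(long value) = -€1.31

-€1.31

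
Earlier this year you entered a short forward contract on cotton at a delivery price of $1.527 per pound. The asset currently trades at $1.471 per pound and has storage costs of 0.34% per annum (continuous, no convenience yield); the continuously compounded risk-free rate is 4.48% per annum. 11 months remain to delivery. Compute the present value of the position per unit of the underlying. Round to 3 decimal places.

Current fair forward for the remaining 11 months: F = S·e^((r + u)·T), (r + u) = 0.0448 + 0.0034 = 0.0482
F = 1.471 · e^(0.0482 × 11/12) = 1.471 × 1.045174 = 1.5375
Value of long forward = (F − K)·e^(−rT) = (1.5375 − 1.527) · e^(−0.0448·11/12)
= 0.0105 × 0.959765 = 0.010
Short position value = −(long value) = -$0.010

-$0.010 per pound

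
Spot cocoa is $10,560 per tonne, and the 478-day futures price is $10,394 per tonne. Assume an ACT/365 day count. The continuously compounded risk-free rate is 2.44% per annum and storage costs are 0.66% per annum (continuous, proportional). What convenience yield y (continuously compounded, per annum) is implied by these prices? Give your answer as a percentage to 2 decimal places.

4.31%

F = S·e^((r+u−y)T) ⇒ (r+u−y) = ln(F/S)/T
ln(10394/10560) = -0.015845; /T ⇒ -0.012099
y = r + u − ln(F/S)/T = 0.0244 + 0.0066 + 0.012099 = 0.043099
y = 4.31%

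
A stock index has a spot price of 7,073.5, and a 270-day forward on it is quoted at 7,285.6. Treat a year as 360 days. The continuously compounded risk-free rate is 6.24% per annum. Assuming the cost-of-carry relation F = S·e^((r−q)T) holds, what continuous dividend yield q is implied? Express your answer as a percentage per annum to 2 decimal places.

2.30%

From F = S·e^((r−q)T): (r − q) = ln(F/S)/T
ln(7285.6/7073.5) = ln(1.029985) = 0.029544
(r − q) = 0.029544 / (270/360) = 0.039392
q = r − ln(F/S)/T = 0.0624 − 0.039392 = 0.023008
q = 2.30%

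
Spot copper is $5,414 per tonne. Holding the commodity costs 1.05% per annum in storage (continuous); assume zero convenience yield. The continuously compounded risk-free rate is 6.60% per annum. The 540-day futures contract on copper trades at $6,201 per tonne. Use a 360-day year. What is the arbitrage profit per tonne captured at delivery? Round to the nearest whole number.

Fair futures: F* = S·e^(carry·T), with carry = (r + u) = 0.0660 + 0.0105 = 0.0765
F* = 5414 · e^(0.0765 × 540/360) = 5414 · e^0.114750 = 5414 × 1.121593 = $6072.3045
Market $6201 > fair $6072.3045: forward overpriced → cash-and-carry (buy spot, short the forward).
At maturity, profit = |F_mkt − F*| = |6201 − 6072.3045| = $129 per tonne

$129 per tonne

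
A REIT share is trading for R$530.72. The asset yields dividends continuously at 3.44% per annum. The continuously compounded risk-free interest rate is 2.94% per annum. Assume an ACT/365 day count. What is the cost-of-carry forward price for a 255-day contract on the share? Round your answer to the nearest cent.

R$528.87

F = S·e^((r − q)T) = 530.72 · e^((0.0294 − 0.0344) × 255/365)
= 530.72 · e^-0.003493 = 530.72 × 0.996513
F = R$528.87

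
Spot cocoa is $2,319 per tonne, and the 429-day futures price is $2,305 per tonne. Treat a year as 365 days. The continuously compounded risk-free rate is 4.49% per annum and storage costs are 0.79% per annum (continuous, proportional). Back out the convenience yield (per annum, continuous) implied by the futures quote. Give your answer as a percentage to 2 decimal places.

5.80%

F = S·e^((r+u−y)T) ⇒ (r+u−y) = ln(F/S)/T
ln(2305/2319) = -0.006055; /T ⇒ -0.005152
y = r + u − ln(F/S)/T = 0.0449 + 0.0079 + 0.005152 = 0.057952
y = 5.80%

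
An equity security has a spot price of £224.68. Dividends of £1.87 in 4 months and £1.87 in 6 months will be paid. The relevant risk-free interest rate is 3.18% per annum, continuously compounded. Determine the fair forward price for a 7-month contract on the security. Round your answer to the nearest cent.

£225.13

PV(dividends) I = 1.87·e^(−0.0318·4/12) + 1.87·e^(−0.0318·6/12)
I = 1.8503 + 1.8405 = 3.6908
F = (S − I)·e^(rT) = (224.68 − 3.6908) · e^(0.0318·7/12)
= 220.9892 · e^0.018550 = 220.9892 × 1.018723 = £225.13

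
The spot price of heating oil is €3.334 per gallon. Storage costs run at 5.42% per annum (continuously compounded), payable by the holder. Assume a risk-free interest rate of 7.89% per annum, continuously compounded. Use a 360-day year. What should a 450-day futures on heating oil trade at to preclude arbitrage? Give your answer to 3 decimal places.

€3.938 per gallon

Net carry = r + u − y = 0.0789 + 0.0542 − 0.0000 = 0.1331
F = S·e^((r+u−y)T) = 3.334 · e^(0.1331 × 450/360) = 3.334 · e^0.166375
= 3.334 × 1.181016 = €3.938 per gallon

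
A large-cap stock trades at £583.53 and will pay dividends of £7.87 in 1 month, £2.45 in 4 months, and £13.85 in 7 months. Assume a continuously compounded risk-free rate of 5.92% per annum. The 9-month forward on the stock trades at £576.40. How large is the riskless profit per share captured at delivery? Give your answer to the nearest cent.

PV(dividends) I = 7.87·e^(−0.0592·1/12) + 2.45·e^(−0.0592·4/12) + 13.85·e^(−0.0592·7/12) = 23.6133
Fair forward F* = (S − I)·e^(rT) = (583.53 − 23.6133)·e^0.044400 = 559.9167 × 1.045400 = 585.3369
Market £576.40 < fair 585.3369: forward underpriced → reverse cash-and-carry (short the stock, invest proceeds at r, pay the dividends, go long the forward).
Profit at T = |F_mkt − F*| = |576.40 − 585.3369| = £8.94 per share

£8.94 per share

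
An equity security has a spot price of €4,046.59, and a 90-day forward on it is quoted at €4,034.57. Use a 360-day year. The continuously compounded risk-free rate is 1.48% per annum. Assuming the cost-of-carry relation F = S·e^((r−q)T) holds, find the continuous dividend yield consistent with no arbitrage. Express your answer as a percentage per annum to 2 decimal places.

From F = S·e^((r−q)T): (r − q) = ln(F/S)/T
ln(4034.57/4046.59) = ln(0.997030) = -0.002974
(r − q) = -0.002974 / (90/360) = -0.011896
q = r − ln(F/S)/T = 0.0148 + 0.011896 = 0.026696
q = 2.67%

2.67%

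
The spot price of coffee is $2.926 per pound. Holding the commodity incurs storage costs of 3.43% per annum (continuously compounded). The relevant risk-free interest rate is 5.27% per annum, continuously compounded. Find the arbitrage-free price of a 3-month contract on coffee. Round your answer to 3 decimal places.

Net carry = r + u − y = 0.0527 + 0.0343 − 0.0000 = 0.0870
F = S·e^((r+u−y)T) = 2.926 · e^(0.0870 × 3/12) = 2.926 · e^0.021750
= 2.926 × 1.021988 = $2.990 per pound

$2.990 per pound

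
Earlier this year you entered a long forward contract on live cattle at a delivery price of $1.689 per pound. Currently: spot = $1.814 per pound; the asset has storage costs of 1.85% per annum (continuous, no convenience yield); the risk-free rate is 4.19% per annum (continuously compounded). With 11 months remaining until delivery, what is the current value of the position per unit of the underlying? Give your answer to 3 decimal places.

$0.220 per pound

Current fair forward for the remaining 11 months: F = S·e^((r + u)·T), (r + u) = 0.0419 + 0.0185 = 0.0604
F = 1.814 · e^(0.0604 × 11/12) = 1.814 × 1.056928 = 1.9173
Value of long forward = (F − K)·e^(−rT) = (1.9173 − 1.689) · e^(−0.0419·11/12)
= 0.2283 × 0.962320 = 0.220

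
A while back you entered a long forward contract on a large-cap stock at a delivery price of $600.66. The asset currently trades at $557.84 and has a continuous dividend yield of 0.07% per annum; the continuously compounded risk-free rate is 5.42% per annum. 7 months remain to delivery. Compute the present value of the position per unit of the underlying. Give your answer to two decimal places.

Current fair forward for the remaining 7 months: F = S·e^((r − q)·T), (r − q) = 0.0542 − 0.0007 = 0.0535
F = 557.84 · e^(0.0535 × 7/12) = 557.84 × 1.031700 = 575.5235
Value of long forward = (F − K)·e^(−rT) = (575.5235 − 600.66) · e^(−0.0542·7/12)
= -25.1365 × 0.968878 = -24.35

-$24.35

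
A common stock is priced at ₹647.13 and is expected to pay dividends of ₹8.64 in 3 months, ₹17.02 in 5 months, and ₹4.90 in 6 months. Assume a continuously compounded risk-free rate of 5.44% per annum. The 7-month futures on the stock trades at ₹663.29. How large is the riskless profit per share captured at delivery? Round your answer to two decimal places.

₹26.19 per share

PV(dividends) I = 8.64·e^(−0.0544·3/12) + 17.02·e^(−0.0544·5/12) + 4.90·e^(−0.0544·6/12) = 29.9304
Fair futures F* = (S − I)·e^(rT) = (647.13 − 29.9304)·e^0.031733 = 617.1996 × 1.032242 = 637.0993
Market ₹663.29 > fair 637.0993: forward overpriced → cash-and-carry (borrow at r, buy the stock and collect the dividends, short the forward).
Profit at T = |F_mkt − F*| = |663.29 − 637.0993| = ₹26.19 per share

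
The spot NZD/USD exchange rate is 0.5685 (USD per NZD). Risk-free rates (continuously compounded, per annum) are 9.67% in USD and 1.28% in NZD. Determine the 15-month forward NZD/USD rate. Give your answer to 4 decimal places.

0.6314

F = S·e^((r_USD − r_NZD)T) = 0.5685 · e^((0.0967 − 0.0128) × 15/12)
= 0.5685 · e^0.104875 = 0.5685 × 1.110572
F = 0.6314 USD per NZD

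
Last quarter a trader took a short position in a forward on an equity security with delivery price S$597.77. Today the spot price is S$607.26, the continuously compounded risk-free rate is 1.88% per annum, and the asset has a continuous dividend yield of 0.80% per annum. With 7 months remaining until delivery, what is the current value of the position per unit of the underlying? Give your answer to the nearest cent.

Current fair forward for the remaining 7 months: F = S·e^((r − q)·T), (r − q) = 0.0188 − 0.0080 = 0.0108
F = 607.26 · e^(0.0108 × 7/12) = 607.26 × 1.006320 = 611.0979
Value of long forward = (F − K)·e^(−rT) = (611.0979 − 597.77) · e^(−0.0188·7/12)
= 13.3279 × 0.989093 = 13.18
Short position value = −(long value) = -S$13.18

-S$13.18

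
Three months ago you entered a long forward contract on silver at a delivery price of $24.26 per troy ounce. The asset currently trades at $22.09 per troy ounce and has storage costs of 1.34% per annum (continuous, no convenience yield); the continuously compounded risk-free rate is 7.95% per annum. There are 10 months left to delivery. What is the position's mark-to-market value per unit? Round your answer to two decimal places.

-$0.37 per troy ounce

Current fair forward for the remaining 10 months: F = S·e^((r + u)·T), (r + u) = 0.0795 + 0.0134 = 0.0929
F = 22.09 · e^(0.0929 × 10/12) = 22.09 × 1.080492 = 23.8681
Value of long forward = (F − K)·e^(−rT) = (23.8681 − 24.26) · e^(−0.0795·10/12)
= -0.3919 × 0.935897 = -0.37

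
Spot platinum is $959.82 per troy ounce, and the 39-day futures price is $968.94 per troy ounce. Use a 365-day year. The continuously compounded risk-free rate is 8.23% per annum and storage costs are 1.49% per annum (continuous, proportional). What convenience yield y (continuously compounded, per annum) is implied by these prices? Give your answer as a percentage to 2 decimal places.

F = S·e^((r+u−y)T) ⇒ (r+u−y) = ln(F/S)/T
ln(968.94/959.82) = 0.009457; /T ⇒ 0.088508
y = r + u − ln(F/S)/T = 0.0823 + 0.0149 − 0.088508 = 0.008692
y = 0.87%

0.87%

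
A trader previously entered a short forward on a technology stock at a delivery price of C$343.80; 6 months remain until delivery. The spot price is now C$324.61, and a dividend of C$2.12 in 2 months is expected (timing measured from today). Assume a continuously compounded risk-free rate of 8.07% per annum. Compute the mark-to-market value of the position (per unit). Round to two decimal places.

C$7.69

PV(remaining dividends) I = 2.12·e^(−0.0807·2/12) = 2.0917
Current forward F = (S − I)·e^(rT) = (324.61 − 2.0917)·e^(0.0807·6/12) = 322.5183 × 1.041175 = 335.7980
Value (long) = (F − K)·e^(−rT) = (335.7980 − 343.80) × 0.960453 = -7.6855
Short position value = −(long value) = C$7.69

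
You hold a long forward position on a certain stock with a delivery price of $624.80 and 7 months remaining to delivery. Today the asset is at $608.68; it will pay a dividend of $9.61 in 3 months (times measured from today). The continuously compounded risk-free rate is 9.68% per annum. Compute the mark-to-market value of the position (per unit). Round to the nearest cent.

PV(remaining dividends) I = 9.61·e^(−0.0968·3/12) = 9.3802
Current forward F = (S − I)·e^(rT) = (608.68 − 9.3802)·e^(0.0968·7/12) = 599.2998 × 1.058091 = 634.1137
Value (long) = (F − K)·e^(−rT) = (634.1137 − 624.80) × 0.945098 = 8.8024
Value = $8.80

$8.80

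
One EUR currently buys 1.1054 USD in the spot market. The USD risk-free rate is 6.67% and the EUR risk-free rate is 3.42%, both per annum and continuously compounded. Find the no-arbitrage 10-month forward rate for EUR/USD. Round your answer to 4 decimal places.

1.1357

F = S·e^((r_USD − r_EUR)T) = 1.1054 · e^((0.0667 − 0.0342) × 10/12)
= 1.1054 · e^0.027083 = 1.1054 × 1.027453
F = 1.1357 USD per EUR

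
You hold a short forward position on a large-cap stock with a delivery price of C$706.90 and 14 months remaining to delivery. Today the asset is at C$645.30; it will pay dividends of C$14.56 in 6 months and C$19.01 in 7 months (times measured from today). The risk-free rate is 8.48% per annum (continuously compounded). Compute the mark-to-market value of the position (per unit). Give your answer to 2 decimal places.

PV(remaining dividends) I = 14.56·e^(−0.0848·6/12) + 19.01·e^(−0.0848·7/12) = 32.0481
Current forward F = (S − I)·e^(rT) = (645.30 − 32.0481)·e^(0.0848·14/12) = 613.2519 × 1.103993 = 677.0258
Value (long) = (F − K)·e^(−rT) = (677.0258 − 706.90) × 0.905803 = -27.0601
Short position value = −(long value) = C$27.06

C$27.06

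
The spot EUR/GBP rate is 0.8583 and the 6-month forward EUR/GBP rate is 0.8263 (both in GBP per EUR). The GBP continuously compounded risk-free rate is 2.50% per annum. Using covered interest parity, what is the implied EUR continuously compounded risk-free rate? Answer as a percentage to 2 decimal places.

10.10%

F = S·e^((r_GBP − r_EUR)T) ⇒ r_EUR = r_GBP − ln(F/S)/T
ln(0.8263/0.8583) = -0.037996; /(6/12) = -0.075992
r_EUR = 0.0250 + 0.075992 = 0.100992
r_EUR = 10.10%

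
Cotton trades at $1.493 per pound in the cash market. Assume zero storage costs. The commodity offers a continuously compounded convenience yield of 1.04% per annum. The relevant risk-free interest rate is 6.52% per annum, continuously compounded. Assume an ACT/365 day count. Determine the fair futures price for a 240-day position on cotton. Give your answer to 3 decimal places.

Net carry = r + u − y = 0.0652 + 0.0000 − 0.0104 = 0.0548
F = S·e^((r+u−y)T) = 1.493 · e^(0.0548 × 240/365) = 1.493 · e^0.036033
= 1.493 × 1.036690 = $1.548 per pound

$1.548 per pound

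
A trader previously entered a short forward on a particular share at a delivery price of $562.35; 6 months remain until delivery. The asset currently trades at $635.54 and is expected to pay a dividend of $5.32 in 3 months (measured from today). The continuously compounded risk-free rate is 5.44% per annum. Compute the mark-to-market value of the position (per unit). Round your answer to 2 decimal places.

-$83.03

PV(remaining dividends) I = 5.32·e^(−0.0544·3/12) = 5.2481
Current forward F = (S − I)·e^(rT) = (635.54 − 5.2481)·e^(0.0544·6/12) = 630.2919 × 1.027573 = 647.6709
Value (long) = (F − K)·e^(−rT) = (647.6709 − 562.35) × 0.973167 = 83.0315
Short position value = −(long value) = -$83.03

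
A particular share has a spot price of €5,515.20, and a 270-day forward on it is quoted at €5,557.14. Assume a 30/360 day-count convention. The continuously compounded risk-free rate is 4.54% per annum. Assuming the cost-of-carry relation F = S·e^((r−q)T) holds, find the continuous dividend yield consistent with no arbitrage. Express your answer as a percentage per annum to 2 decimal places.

3.53%

From F = S·e^((r−q)T): (r − q) = ln(F/S)/T
ln(5557.14/5515.20) = ln(1.007604) = 0.007575
(r − q) = 0.007575 / (270/360) = 0.010100
q = r − ln(F/S)/T = 0.0454 − 0.010100 = 0.035300
q = 3.53%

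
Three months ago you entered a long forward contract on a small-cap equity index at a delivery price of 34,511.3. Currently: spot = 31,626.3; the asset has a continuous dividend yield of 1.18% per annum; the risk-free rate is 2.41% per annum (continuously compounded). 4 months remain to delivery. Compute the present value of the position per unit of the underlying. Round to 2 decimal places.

-2733.02

Current fair forward for the remaining 4 months: F = S·e^((r − q)·T), (r − q) = 0.0241 − 0.0118 = 0.0123
F = 31626.3 · e^(0.0123 × 4/12) = 31626.3 × 1.00410842 = 31756.2341
Value of long forward = (F − K)·e^(−rT) = (31756.2341 − 34511.3) · e^(−0.0241·4/12)
= -2755.0659 × 0.99199885 = -2733.02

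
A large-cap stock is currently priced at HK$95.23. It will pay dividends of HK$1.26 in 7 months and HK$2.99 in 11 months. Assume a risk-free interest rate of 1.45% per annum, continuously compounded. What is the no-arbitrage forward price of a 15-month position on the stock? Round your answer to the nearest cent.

PV(dividends) I = 1.26·e^(−0.0145·7/12) + 2.99·e^(−0.0145·11/12)
I = 1.2494 + 2.9505 = 4.1999
F = (S − I)·e^(rT) = (95.23 − 4.1999) · e^(0.0145·15/12)
= 91.0301 · e^0.018125 = 91.0301 × 1.018290 = HK$92.70

HK$92.70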